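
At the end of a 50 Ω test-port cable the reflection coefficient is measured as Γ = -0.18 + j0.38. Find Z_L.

Z_L = Z_0·(1 + Γ)/(1 − Γ) = 50·(0.82 + j0.38)/(1.18 − j0.38)

Z_L ≈ 26.8 + j24.7 Ω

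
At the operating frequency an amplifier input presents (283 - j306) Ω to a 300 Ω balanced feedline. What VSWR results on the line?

Γ = (Z_L − Z_0)/(Z_L + Z_0) = (-17 − j306)/(583 − j306)
|Γ| = 306/658 = 0.465
VSWR = (1 + |Γ|)/(1 − |Γ|) = 1.47/0.535

VSWR ≈ 2.74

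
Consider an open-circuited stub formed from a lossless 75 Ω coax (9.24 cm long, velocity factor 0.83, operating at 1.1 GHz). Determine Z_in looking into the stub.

λ = v/f = 0.83·c / 1.1 GHz = 0.226 m
βl = 2π·l/λ = 2π × 0.408 = 147°
tan(βl) = -0.651
For an open-circuited stub, Z_in = −jZ_0·cot(βl) = −jZ_0/tan(βl)

Z_in ≈ +j115 Ω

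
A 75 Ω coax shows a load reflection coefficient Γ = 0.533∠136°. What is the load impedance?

Z_L = Z_0·(1 + Γ)/(1 − Γ) = 75·(0.617 + j0.37)/(1.38 − j0.37)

Z_L ≈ 26.2 + j27.1 Ω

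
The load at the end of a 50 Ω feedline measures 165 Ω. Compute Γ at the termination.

Γ = (Z_L − Z_0)/(Z_L + Z_0) = (165 − 50)/(165 + 50) = 115/215

Γ = 0.535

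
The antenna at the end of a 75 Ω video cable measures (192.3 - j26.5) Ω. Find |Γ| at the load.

Γ = (Z_L − Z_0)/(Z_L + Z_0) = (117.3 − j26.5)/(267.3 − j26.5)
|Γ| = 120/269

|Γ| ≈ 0.448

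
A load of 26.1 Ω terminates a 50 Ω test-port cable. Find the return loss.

Γ = (26.1 − 50)/(26.1 + 50) = -0.314
RL = −20·log₁₀|Γ| = −20·log₁₀(0.314)

RL ≈ 10.1 dB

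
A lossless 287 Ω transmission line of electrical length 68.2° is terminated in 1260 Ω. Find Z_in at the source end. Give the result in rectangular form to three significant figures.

Z_in ≈ 75.2 − j108 Ω

tan(βl) = tan(68.2°) = 2.5
Z_in = Z_0·(Z_L + jZ_0·tanβl)/(Z_0 + jZ_L·tanβl)
     = 287·(1260 + j718)/(287 + j3150)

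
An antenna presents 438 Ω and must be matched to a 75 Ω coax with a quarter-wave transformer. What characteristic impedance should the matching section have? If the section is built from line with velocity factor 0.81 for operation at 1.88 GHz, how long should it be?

Z_qwt = √(Z_0·R_L) = √(75 × 438) = √32850
λ = 0.81·c/f = 0.129 m, so l = λ/4 = 0.0323 m

Z_qwt ≈ 181 Ω; length ≈ 3.23 cm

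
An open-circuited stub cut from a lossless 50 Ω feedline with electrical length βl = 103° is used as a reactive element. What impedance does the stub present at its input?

Z_in ≈ +j11.5 Ω

tan(βl) = -4.33
For an open-circuited stub, Z_in = −jZ_0·cot(βl) = −jZ_0/tan(βl)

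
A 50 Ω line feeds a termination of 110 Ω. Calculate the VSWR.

VSWR ≈ 2.2

Γ = (110 − 50)/(110 + 50) = 0.375
VSWR = (1 + 0.375)/(1 − 0.375)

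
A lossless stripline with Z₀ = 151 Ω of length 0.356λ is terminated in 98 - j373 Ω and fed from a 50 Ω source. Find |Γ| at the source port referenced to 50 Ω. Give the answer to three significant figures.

|Γ| ≈ 0.928

βl = 2π × 0.356 = 128°
tan(βl) = -1.27
Z_in = Z_0·(Z_L + jZ_0·tanβl)/(Z_0 + jZ_L·tanβl) = 48.6 + j245 Ω
Γ_s = (Z_in − Z_s)/(Z_in + Z_s) = (-1.35 + j245)/(98.6 + j245), |Γ_s| = 0.928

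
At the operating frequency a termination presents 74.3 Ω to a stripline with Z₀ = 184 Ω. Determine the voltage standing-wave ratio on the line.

VSWR ≈ 2.48

Γ = (74.3 − 184)/(74.3 + 184) = -0.425
VSWR = (1 + 0.425)/(1 − 0.425)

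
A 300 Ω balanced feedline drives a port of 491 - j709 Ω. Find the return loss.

RL ≈ 3.21 dB

Γ = (191 − j709)/(791 − j709), |Γ| = 0.691
RL = −20·log₁₀|Γ| = −20·log₁₀(0.691)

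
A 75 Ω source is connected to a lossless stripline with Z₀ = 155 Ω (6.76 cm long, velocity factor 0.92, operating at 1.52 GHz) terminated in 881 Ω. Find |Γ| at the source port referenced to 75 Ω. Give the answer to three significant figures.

λ = v/f = 0.92·c / 1.52 GHz = 0.182 m
βl = 2π·l/λ = 2π × 0.372 = 134°
tan(βl) = -1.03
Z_in = Z_0·(Z_L + jZ_0·tanβl)/(Z_0 + jZ_L·tanβl) = 51.3 + j141 Ω
Γ_s = (Z_in − Z_s)/(Z_in + Z_s) = (-23.7 + j141)/(126 + j141), |Γ_s| = 0.756

|Γ| ≈ 0.756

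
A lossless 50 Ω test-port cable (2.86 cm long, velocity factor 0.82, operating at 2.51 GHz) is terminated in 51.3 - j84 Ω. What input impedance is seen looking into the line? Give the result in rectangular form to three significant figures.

Z_in ≈ 18.1 + j38.3 Ω

λ = v/f = 0.82·c / 2.51 GHz = 0.098 m
βl = 2π·l/λ = 2π × 0.292 = 105°
tan(βl) = tan(105°) = -3.72
Z_in = Z_0·(Z_L + jZ_0·tanβl)/(Z_0 + jZ_L·tanβl)
     = 50·(51.3 − j270)/(-262 − j191)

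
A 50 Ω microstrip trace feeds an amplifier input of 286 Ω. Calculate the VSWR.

VSWR ≈ 5.72

Γ = (286 − 50)/(286 + 50) = 0.702
VSWR = (1 + 0.702)/(1 − 0.702)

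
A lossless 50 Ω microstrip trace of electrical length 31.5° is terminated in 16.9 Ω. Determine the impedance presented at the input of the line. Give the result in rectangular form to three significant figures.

Z_in ≈ 22.3 + j26 Ω

tan(βl) = tan(31.5°) = 0.613
Z_in = Z_0·(Z_L + jZ_0·tanβl)/(Z_0 + jZ_L·tanβl)
     = 50·(16.9 + j30.6)/(50 + j10.4)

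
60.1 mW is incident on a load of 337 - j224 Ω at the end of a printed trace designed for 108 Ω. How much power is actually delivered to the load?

P_delivered ≈ 35.3 mW

|Γ| = |(229 − j224)/(445 − j224)| = 0.643
|Γ|² = 0.413
P_refl = |Γ|²·P_inc = 24.8 mW, P_del = (1 − |Γ|²)·P_inc = 35.3 mW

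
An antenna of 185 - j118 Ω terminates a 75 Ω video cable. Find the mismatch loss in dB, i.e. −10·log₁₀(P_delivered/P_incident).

mismatch loss ≈ 1.67 dB

Γ = (110 − j118)/(260 − j118), |Γ| = 0.565
|Γ|² = 0.319, so P_del/P_inc = 1 − |Γ|² = 0.681
ML = −10·log₁₀(1 − |Γ|²)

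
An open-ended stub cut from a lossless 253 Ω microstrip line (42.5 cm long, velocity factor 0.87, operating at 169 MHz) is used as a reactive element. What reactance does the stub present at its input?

λ = v/f = 0.87·c / 169 MHz = 1.54 m
βl = 2π·l/λ = 2π × 0.275 = 99.1°
tan(βl) = -6.26
For an open-ended stub, Z_in = −jZ_0·cot(βl) = −jZ_0/tan(βl)

X_in ≈ 40.4 Ω (inductive)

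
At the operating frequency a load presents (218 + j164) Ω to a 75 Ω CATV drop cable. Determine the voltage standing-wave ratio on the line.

Γ = (Z_L − Z_0)/(Z_L + Z_0) = (143 + j164)/(293 + j164)
|Γ| = 218/336 = 0.648
VSWR = (1 + |Γ|)/(1 − |Γ|) = 1.65/0.352

VSWR ≈ 4.68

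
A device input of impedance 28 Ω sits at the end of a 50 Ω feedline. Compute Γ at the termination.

Γ = (Z_L − Z_0)/(Z_L + Z_0) = (28 − 50)/(28 + 50) = -22/78

Γ = -0.282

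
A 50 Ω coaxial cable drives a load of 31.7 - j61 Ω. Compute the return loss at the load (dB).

RL ≈ 4.09 dB

Γ = (-18.3 − j61)/(81.7 − j61), |Γ| = 0.625
RL = −20·log₁₀|Γ| = −20·log₁₀(0.625)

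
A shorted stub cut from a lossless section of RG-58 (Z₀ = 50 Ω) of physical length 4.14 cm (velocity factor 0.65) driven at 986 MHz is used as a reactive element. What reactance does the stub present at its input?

X_in ≈ 191 Ω (inductive)

λ = v/f = 0.65·c / 986 MHz = 0.198 m
βl = 2π·l/λ = 2π × 0.209 = 75.4°
tan(βl) = 3.83
For a shorted stub, Z_in = jZ_0·tan(βl)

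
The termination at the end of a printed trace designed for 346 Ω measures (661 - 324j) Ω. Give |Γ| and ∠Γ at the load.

Γ ≈ 0.427 ∠ -28°

Γ = (Z_L − Z_0)/(Z_L + Z_0) = (315 − j324)/(1007 − j324)
|Γ| = 452/1060 = 0.427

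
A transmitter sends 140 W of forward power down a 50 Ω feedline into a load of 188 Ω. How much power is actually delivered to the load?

P_delivered ≈ 92.9 W

Γ = (188 − 50)/(188 + 50) = 0.58
|Γ|² = 0.336
P_refl = |Γ|²·P_inc = 47.1 W, P_del = (1 − |Γ|²)·P_inc = 92.9 W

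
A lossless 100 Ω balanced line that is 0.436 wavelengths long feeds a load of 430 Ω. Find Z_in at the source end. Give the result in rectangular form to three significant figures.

βl = 2π × 0.436 = 157°
tan(βl) = tan(157°) = -0.425
Z_in = Z_0·(Z_L + jZ_0·tanβl)/(Z_0 + jZ_L·tanβl)
     = 100·(430 − j42.5)/(100 − j183)

Z_in ≈ 117 + j171 Ω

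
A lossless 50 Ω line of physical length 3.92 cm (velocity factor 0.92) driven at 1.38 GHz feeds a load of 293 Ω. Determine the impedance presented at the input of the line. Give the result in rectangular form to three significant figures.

λ = v/f = 0.92·c / 1.38 GHz = 0.2 m
βl = 2π·l/λ = 2π × 0.196 = 70.6°
tan(βl) = tan(70.6°) = 2.83
Z_in = Z_0·(Z_L + jZ_0·tanβl)/(Z_0 + jZ_L·tanβl)
     = 50·(293 + j142)/(50 + j830)

Z_in ≈ 9.56 − j17.1 Ω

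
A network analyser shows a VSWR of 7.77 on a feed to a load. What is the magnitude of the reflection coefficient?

|Γ| ≈ 0.772

|Γ| = (S − 1)/(S + 1) = (7.77 − 1)/(7.77 + 1) = 6.77/8.77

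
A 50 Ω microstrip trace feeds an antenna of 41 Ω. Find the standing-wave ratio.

Γ = (41 − 50)/(41 + 50) = -0.0989
VSWR = (1 + 0.0989)/(1 − 0.0989)

VSWR ≈ 1.22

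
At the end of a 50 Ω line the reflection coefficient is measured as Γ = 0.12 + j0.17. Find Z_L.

Z_L = Z_0·(1 + Γ)/(1 − Γ) = 50·(1.12 + j0.17)/(0.88 − j0.17)

Z_L ≈ 59.5 + j21.2 Ω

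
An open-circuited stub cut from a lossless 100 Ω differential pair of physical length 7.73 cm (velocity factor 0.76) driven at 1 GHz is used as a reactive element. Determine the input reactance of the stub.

X_in ≈ 62.6 Ω (inductive)

λ = v/f = 0.76·c / 1 GHz = 0.228 m
βl = 2π·l/λ = 2π × 0.339 = 122°
tan(βl) = -1.6
For an open-circuited stub, Z_in = −jZ_0·cot(βl) = −jZ_0/tan(βl)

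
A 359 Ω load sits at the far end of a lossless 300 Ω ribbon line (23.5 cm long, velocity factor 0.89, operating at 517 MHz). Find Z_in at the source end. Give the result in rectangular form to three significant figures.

λ = v/f = 0.89·c / 517 MHz = 0.516 m
βl = 2π·l/λ = 2π × 0.455 = 164°
tan(βl) = tan(164°) = -0.29
Z_in = Z_0·(Z_L + jZ_0·tanβl)/(Z_0 + jZ_L·tanβl)
     = 300·(359 − j87.1)/(300 − j104)

Z_in ≈ 347 + j33.6 Ω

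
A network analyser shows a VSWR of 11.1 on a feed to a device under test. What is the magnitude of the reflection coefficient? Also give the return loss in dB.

|Γ| ≈ 0.835; return loss ≈ 1.57 dB

|Γ| = (S − 1)/(S + 1) = (11.1 − 1)/(11.1 + 1) = 10.1/12.1
RL = −20·log₁₀|Γ| = −20·log₁₀(0.835)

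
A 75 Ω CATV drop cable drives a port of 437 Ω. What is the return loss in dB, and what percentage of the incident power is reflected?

Γ = (437 − 75)/(437 + 75) = 0.707
RL = −20·log₁₀(0.707) = 3.01 dB
P_refl/P_inc = |Γ|² = 0.5

RL ≈ 3.01 dB; 50% of incident power reflected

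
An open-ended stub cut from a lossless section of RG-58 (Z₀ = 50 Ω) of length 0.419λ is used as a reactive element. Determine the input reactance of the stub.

βl = 2π × 0.419 = 151°
tan(βl) = -0.558
For an open-ended stub, Z_in = −jZ_0·cot(βl) = −jZ_0/tan(βl)

X_in ≈ 89.6 Ω (inductive)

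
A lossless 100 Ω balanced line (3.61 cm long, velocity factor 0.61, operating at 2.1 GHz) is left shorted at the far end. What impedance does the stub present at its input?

Z_in ≈ −j59.8 Ω

λ = v/f = 0.61·c / 2.1 GHz = 0.0871 m
βl = 2π·l/λ = 2π × 0.414 = 149°
tan(βl) = -0.598
For a shorted stub, Z_in = jZ_0·tan(βl)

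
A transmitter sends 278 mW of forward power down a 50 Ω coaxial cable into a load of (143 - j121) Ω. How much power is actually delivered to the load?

P_delivered ≈ 153 mW

|Γ| = |(93 − j121)/(193 − j121)| = 0.67
|Γ|² = 0.449
P_refl = |Γ|²·P_inc = 125 mW, P_del = (1 − |Γ|²)·P_inc = 153 mW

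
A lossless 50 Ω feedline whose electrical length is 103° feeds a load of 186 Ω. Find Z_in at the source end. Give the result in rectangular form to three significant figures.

tan(βl) = tan(103°) = -4.33
Z_in = Z_0·(Z_L + jZ_0·tanβl)/(Z_0 + jZ_L·tanβl)
     = 50·(186 − j217)/(50 − j806)

Z_in ≈ 14.1 + j10.7 Ω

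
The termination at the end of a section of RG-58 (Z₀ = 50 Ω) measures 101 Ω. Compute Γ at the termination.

Γ = 0.338

Γ = (Z_L − Z_0)/(Z_L + Z_0) = (101 − 50)/(101 + 50) = 51/151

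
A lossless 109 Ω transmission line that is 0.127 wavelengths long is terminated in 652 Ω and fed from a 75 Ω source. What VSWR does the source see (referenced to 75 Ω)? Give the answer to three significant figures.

βl = 2π × 0.127 = 45.7°
tan(βl) = 1.03
Z_in = Z_0·(Z_L + jZ_0·tanβl)/(Z_0 + jZ_L·tanβl) = 34.6 − j101 Ω
Γ_s = (Z_in − Z_s)/(Z_in + Z_s) = (-40.4 − j101)/(110 − j101), |Γ_s| = 0.729
VSWR = (1 + |Γ_s|)/(1 − |Γ_s|)

VSWR ≈ 6.37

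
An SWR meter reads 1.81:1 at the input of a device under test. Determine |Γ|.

|Γ| ≈ 0.288

|Γ| = (S − 1)/(S + 1) = (1.81 − 1)/(1.81 + 1) = 0.81/2.81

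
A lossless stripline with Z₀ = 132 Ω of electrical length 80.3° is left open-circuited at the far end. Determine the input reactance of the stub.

tan(βl) = 5.85
For an open-circuited stub, Z_in = −jZ_0·cot(βl) = −jZ_0/tan(βl)

X_in ≈ -22.6 Ω (capacitive)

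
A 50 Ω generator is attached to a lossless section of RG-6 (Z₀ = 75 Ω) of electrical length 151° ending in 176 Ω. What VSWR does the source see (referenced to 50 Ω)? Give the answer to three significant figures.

tan(βl) = -0.554
Z_in = Z_0·(Z_L + jZ_0·tanβl)/(Z_0 + jZ_L·tanβl) = 85.5 + j69.6 Ω
Γ_s = (Z_in − Z_s)/(Z_in + Z_s) = (35.5 + j69.6)/(135 + j69.6), |Γ_s| = 0.513
VSWR = (1 + |Γ_s|)/(1 − |Γ_s|)

VSWR ≈ 3.11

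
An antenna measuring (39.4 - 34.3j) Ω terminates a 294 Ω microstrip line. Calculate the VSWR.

VSWR ≈ 7.57

Γ = (Z_L − Z_0)/(Z_L + Z_0) = (-254.6 − j34.3)/(333.4 − j34.3)
|Γ| = 257/335 = 0.767
VSWR = (1 + |Γ|)/(1 − |Γ|) = 1.77/0.233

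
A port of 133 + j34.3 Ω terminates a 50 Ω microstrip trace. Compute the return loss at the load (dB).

RL ≈ 6.33 dB

Γ = (83 + j34.3)/(183 + j34.3), |Γ| = 0.482
RL = −20·log₁₀|Γ| = −20·log₁₀(0.482)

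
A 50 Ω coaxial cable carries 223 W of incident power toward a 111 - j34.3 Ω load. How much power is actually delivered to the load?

P_delivered ≈ 183 W

|Γ| = |(61 − j34.3)/(161 − j34.3)| = 0.425
|Γ|² = 0.181
P_refl = |Γ|²·P_inc = 40.3 W, P_del = (1 − |Γ|²)·P_inc = 183 W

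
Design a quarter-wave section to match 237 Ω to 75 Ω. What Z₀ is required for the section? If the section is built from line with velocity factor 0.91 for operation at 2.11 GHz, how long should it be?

Z_qwt = √(Z_0·R_L) = √(75 × 237) = √17780
λ = 0.91·c/f = 0.129 m, so l = λ/4 = 0.0323 m

Z_qwt ≈ 133 Ω; length ≈ 3.23 cm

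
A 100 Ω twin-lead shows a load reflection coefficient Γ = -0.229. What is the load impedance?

Z_L ≈ 62.7 Ω

Z_L = Z_0·(1 + Γ)/(1 − Γ) = 100·(0.771)/(1.23)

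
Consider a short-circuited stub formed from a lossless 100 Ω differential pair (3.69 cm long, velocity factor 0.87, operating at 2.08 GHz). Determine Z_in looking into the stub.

Z_in ≈ −j352 Ω

λ = v/f = 0.87·c / 2.08 GHz = 0.125 m
βl = 2π·l/λ = 2π × 0.294 = 106°
tan(βl) = -3.52
For a short-circuited stub, Z_in = jZ_0·tan(βl)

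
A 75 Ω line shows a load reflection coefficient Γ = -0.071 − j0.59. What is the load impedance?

Z_L ≈ 32.4 − j59.2 Ω

Z_L = Z_0·(1 + Γ)/(1 − Γ) = 75·(0.929 − j0.59)/(1.07 + j0.59)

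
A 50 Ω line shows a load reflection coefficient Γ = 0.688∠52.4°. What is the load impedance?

Z_L ≈ 41.5 + j86 Ω

Z_L = Z_0·(1 + Γ)/(1 − Γ) = 50·(1.42 + j0.545)/(0.58 − j0.545)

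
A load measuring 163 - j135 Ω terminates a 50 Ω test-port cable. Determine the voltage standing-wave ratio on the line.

Γ = (Z_L − Z_0)/(Z_L + Z_0) = (113 − j135)/(213 − j135)
|Γ| = 176/252 = 0.698
VSWR = (1 + |Γ|)/(1 − |Γ|) = 1.7/0.302

VSWR ≈ 5.63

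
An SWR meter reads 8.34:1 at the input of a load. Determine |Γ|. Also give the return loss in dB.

|Γ| ≈ 0.786; return loss ≈ 2.09 dB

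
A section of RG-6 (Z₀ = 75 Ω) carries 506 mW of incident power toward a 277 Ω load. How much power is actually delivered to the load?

P_delivered ≈ 339 mW

Γ = (277 − 75)/(277 + 75) = 0.574
|Γ|² = 0.329
P_refl = |Γ|²·P_inc = 167 mW, P_del = (1 − |Γ|²)·P_inc = 339 mW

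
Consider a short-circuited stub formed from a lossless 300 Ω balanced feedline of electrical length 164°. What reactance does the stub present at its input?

X_in ≈ -86 Ω (capacitive)

tan(βl) = -0.287
For a short-circuited stub, Z_in = jZ_0·tan(βl)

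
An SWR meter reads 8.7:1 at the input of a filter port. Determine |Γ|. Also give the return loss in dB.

|Γ| = (S − 1)/(S + 1) = (8.7 − 1)/(8.7 + 1) = 7.7/9.7
RL = −20·log₁₀|Γ| = −20·log₁₀(0.794)

|Γ| ≈ 0.794; return loss ≈ 2.01 dB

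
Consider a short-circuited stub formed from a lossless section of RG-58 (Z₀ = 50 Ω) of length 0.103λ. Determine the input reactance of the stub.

βl = 2π × 0.103 = 37.1°
tan(βl) = 0.756
For a short-circuited stub, Z_in = jZ_0·tan(βl)

X_in ≈ 37.8 Ω (inductive)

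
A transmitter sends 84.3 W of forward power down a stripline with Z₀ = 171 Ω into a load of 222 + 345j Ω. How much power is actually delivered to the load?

P_delivered ≈ 46.8 W

|Γ| = |(51 + j345)/(393 + j345)| = 0.667
|Γ|² = 0.445
P_refl = |Γ|²·P_inc = 37.5 W, P_del = (1 − |Γ|²)·P_inc = 46.8 W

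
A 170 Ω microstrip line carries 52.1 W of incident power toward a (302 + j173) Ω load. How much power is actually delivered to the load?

|Γ| = |(132 + j173)/(472 + j173)| = 0.433
|Γ|² = 0.187
P_refl = |Γ|²·P_inc = 9.76 W, P_del = (1 − |Γ|²)·P_inc = 42.3 W

P_delivered ≈ 42.3 W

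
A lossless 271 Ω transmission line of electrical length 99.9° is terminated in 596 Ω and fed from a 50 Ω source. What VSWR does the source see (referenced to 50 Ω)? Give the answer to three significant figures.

tan(βl) = -5.73
Z_in = Z_0·(Z_L + jZ_0·tanβl)/(Z_0 + jZ_L·tanβl) = 126 + j37.3 Ω
Γ_s = (Z_in − Z_s)/(Z_in + Z_s) = (76.2 + j37.3)/(176 + j37.3), |Γ_s| = 0.471
VSWR = (1 + |Γ_s|)/(1 − |Γ_s|)

VSWR ≈ 2.78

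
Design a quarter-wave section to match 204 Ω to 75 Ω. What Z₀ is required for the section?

Z_qwt ≈ 124 Ω

Z_qwt = √(Z_0·R_L) = √(75 × 204) = √15300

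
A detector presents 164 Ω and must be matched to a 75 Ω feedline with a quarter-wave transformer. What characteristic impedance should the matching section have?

Z_qwt ≈ 111 Ω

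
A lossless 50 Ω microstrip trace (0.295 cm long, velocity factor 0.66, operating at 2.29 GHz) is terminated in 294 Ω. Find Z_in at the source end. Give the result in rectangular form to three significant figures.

Z_in ≈ 117 − j139 Ω

λ = v/f = 0.66·c / 2.29 GHz = 0.0865 m
βl = 2π·l/λ = 2π × 0.0341 = 12.3°
tan(βl) = tan(12.3°) = 0.218
Z_in = Z_0·(Z_L + jZ_0·tanβl)/(Z_0 + jZ_L·tanβl)
     = 50·(294 + j10.9)/(50 + j64)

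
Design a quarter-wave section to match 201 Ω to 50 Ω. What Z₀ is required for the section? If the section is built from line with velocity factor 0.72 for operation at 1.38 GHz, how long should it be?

Z_qwt = √(Z_0·R_L) = √(50 × 201) = √10050
λ = 0.72·c/f = 0.157 m, so l = λ/4 = 0.0391 m

Z_qwt ≈ 100 Ω; length ≈ 3.91 cm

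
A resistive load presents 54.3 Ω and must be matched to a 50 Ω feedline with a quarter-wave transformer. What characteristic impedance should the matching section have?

Z_qwt = √(Z_0·R_L) = √(50 × 54.3) = √2715

Z_qwt ≈ 52.1 Ω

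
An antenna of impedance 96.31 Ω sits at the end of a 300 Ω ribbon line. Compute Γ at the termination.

Γ = -0.514

Γ = (Z_L − Z_0)/(Z_L + Z_0) = (96.31 − 300)/(96.31 + 300) = -203.7/396.3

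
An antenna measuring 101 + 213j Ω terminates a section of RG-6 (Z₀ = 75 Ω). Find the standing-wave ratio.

VSWR ≈ 7.95

Γ = (Z_L − Z_0)/(Z_L + Z_0) = (26 + j213)/(176 + j213)
|Γ| = 215/276 = 0.777
VSWR = (1 + |Γ|)/(1 − |Γ|) = 1.78/0.223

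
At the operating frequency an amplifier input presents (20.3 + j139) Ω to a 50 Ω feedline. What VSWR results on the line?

VSWR ≈ 21.9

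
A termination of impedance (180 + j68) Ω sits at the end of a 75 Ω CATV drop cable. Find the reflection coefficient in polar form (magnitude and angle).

Γ = (Z_L − Z_0)/(Z_L + Z_0) = (105 + j68)/(255 + j68)
|Γ| = 125/264 = 0.474

Γ ≈ 0.474 ∠ 18°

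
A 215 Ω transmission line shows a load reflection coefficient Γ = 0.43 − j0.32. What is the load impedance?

Z_L = Z_0·(1 + Γ)/(1 − Γ) = 215·(1.43 − j0.32)/(0.57 + j0.32)

Z_L ≈ 359 − j322 Ω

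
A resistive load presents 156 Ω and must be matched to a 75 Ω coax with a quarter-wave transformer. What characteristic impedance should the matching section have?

Z_qwt ≈ 108 Ω

Z_qwt = √(Z_0·R_L) = √(75 × 156) = √11700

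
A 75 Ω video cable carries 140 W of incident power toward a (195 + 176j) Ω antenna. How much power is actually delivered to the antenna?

|Γ| = |(120 + j176)/(270 + j176)| = 0.661
|Γ|² = 0.437
P_refl = |Γ|²·P_inc = 61.2 W, P_del = (1 − |Γ|²)·P_inc = 78.8 W

P_delivered ≈ 78.8 W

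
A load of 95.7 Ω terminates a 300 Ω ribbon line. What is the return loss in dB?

RL ≈ 5.74 dB

Γ = (95.7 − 300)/(95.7 + 300) = -0.516
RL = −20·log₁₀|Γ| = −20·log₁₀(0.516)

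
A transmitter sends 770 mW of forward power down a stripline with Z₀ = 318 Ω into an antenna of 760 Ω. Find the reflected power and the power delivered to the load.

Γ = (760 − 318)/(760 + 318) = 0.41
|Γ|² = 0.168
P_refl = |Γ|²·P_inc = 129 mW, P_del = (1 − |Γ|²)·P_inc = 641 mW

P_reflected ≈ 129 mW; P_delivered ≈ 641 mW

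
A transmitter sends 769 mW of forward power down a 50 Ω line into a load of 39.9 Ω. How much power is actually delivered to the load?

Γ = (39.9 − 50)/(39.9 + 50) = -0.112
|Γ|² = 0.0126
P_refl = |Γ|²·P_inc = 9.71 mW, P_del = (1 − |Γ|²)·P_inc = 759 mW

P_delivered ≈ 759 mW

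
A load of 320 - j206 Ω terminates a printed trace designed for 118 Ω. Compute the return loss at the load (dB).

Γ = (202 − j206)/(438 − j206), |Γ| = 0.596
RL = −20·log₁₀|Γ| = −20·log₁₀(0.596)

RL ≈ 4.49 dB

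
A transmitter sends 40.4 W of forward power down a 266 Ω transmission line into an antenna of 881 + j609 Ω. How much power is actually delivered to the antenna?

P_delivered ≈ 22.5 W

|Γ| = |(615 + j609)/(1147 + j609)| = 0.666
|Γ|² = 0.444
P_refl = |Γ|²·P_inc = 17.9 W, P_del = (1 − |Γ|²)·P_inc = 22.5 W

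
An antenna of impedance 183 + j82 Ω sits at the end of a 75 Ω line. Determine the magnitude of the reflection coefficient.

|Γ| ≈ 0.501

Γ = (Z_L − Z_0)/(Z_L + Z_0) = (108 + j82)/(258 + j82)
|Γ| = 136/271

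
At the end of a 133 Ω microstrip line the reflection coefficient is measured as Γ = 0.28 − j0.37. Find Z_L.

Z_L = Z_0·(1 + Γ)/(1 − Γ) = 133·(1.28 − j0.37)/(0.72 + j0.37)

Z_L ≈ 159 − j150 Ω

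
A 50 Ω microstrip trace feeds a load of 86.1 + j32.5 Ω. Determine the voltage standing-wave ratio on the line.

VSWR ≈ 2.06

Γ = (Z_L − Z_0)/(Z_L + Z_0) = (36.1 + j32.5)/(136.1 + j32.5)
|Γ| = 48.6/140 = 0.347
VSWR = (1 + |Γ|)/(1 − |Γ|) = 1.35/0.653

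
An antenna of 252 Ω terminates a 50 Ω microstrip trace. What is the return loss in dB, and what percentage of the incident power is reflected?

RL ≈ 3.49 dB; 44.7% of incident power reflected

Γ = (252 − 50)/(252 + 50) = 0.669
RL = −20·log₁₀(0.669) = 3.49 dB
P_refl/P_inc = |Γ|² = 0.447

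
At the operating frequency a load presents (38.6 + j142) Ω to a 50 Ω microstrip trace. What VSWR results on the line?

VSWR ≈ 12.4

Γ = (Z_L − Z_0)/(Z_L + Z_0) = (-11.4 + j142)/(88.6 + j142)
|Γ| = 142/167 = 0.851
VSWR = (1 + |Γ|)/(1 − |Γ|) = 1.85/0.149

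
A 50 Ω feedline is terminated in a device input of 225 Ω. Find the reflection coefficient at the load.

Γ = 0.636

Γ = (Z_L − Z_0)/(Z_L + Z_0) = (225 − 50)/(225 + 50) = 175/275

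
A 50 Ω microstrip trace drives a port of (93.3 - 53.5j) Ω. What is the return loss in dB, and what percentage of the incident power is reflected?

RL ≈ 6.94 dB; 20.2% of incident power reflected

Γ = (43.3 − j53.5)/(143.3 − j53.5), |Γ| = 0.45
RL = −20·log₁₀(0.45) = 6.94 dB
P_refl/P_inc = |Γ|² = 0.202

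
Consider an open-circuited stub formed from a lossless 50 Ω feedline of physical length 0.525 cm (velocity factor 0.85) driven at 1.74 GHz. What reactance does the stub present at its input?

X_in ≈ -218 Ω (capacitive)

λ = v/f = 0.85·c / 1.74 GHz = 0.147 m
βl = 2π·l/λ = 2π × 0.0358 = 12.9°
tan(βl) = 0.229
For an open-circuited stub, Z_in = −jZ_0·cot(βl) = −jZ_0/tan(βl)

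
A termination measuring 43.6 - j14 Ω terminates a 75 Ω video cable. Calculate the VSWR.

VSWR ≈ 1.81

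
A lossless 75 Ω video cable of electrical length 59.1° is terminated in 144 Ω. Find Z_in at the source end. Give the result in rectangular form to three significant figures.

tan(βl) = tan(59.1°) = 1.67
Z_in = Z_0·(Z_L + jZ_0·tanβl)/(Z_0 + jZ_L·tanβl)
     = 75·(144 + j125)/(75 + j241)

Z_in ≈ 48.4 − j29.8 Ω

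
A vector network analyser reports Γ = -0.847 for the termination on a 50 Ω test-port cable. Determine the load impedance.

Z_L ≈ 4.14 Ω

Z_L = Z_0·(1 + Γ)/(1 − Γ) = 50·(0.153)/(1.85)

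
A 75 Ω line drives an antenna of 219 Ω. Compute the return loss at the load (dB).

Γ = (219 − 75)/(219 + 75) = 0.49
RL = −20·log₁₀|Γ| = −20·log₁₀(0.49)

RL ≈ 6.2 dB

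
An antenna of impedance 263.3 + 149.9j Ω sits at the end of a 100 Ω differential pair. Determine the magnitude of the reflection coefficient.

|Γ| ≈ 0.564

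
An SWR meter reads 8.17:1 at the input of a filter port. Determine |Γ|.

|Γ| = (S − 1)/(S + 1) = (8.17 − 1)/(8.17 + 1) = 7.17/9.17

|Γ| ≈ 0.782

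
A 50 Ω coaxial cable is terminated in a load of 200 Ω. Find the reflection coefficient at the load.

Γ = (Z_L − Z_0)/(Z_L + Z_0) = (200 − 50)/(200 + 50) = 150/250

Γ = 0.6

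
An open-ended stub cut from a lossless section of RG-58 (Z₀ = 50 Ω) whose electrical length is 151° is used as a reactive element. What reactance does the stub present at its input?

X_in ≈ 90.2 Ω (inductive)

tan(βl) = -0.554
For an open-ended stub, Z_in = −jZ_0·cot(βl) = −jZ_0/tan(βl)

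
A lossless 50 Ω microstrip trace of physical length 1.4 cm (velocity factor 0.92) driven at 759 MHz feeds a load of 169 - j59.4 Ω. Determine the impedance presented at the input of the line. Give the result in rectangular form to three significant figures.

λ = v/f = 0.92·c / 759 MHz = 0.364 m
βl = 2π·l/λ = 2π × 0.0385 = 13.9°
tan(βl) = tan(13.9°) = 0.247
Z_in = Z_0·(Z_L + jZ_0·tanβl)/(Z_0 + jZ_L·tanβl)
     = 50·(169 − j47.1)/(64.7 + j41.7)

Z_in ≈ 75.7 − j85.2 Ω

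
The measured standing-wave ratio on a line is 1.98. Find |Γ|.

|Γ| ≈ 0.329

|Γ| = (S − 1)/(S + 1) = (1.98 − 1)/(1.98 + 1) = 0.98/2.98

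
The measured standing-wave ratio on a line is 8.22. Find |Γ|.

|Γ| = (S − 1)/(S + 1) = (8.22 − 1)/(8.22 + 1) = 7.22/9.22

|Γ| ≈ 0.783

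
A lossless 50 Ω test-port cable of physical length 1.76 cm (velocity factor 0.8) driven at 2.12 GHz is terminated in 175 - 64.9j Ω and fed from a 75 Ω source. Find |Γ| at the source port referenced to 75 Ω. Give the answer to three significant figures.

|Γ| ≈ 0.682

λ = v/f = 0.8·c / 2.12 GHz = 0.113 m
βl = 2π·l/λ = 2π × 0.155 = 56°
tan(βl) = 1.48
Z_in = Z_0·(Z_L + jZ_0·tanβl)/(Z_0 + jZ_L·tanβl) = 15.8 − j24.9 Ω
Γ_s = (Z_in − Z_s)/(Z_in + Z_s) = (-59.2 − j24.9)/(90.8 − j24.9), |Γ_s| = 0.682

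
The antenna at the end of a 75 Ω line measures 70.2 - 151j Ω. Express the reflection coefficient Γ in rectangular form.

Γ = (Z_L − Z_0)/(Z_L + Z_0) = (-4.8 − j151)/(145.2 − j151)

Γ ≈ 0.504 − j0.516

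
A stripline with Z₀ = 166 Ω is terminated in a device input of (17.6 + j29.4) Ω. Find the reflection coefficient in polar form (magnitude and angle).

Γ = (Z_L − Z_0)/(Z_L + Z_0) = (-148.4 + j29.4)/(183.6 + j29.4)
|Γ| = 151/186 = 0.814

Γ ≈ 0.814 ∠ 160°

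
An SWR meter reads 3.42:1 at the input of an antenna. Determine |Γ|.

|Γ| ≈ 0.548

|Γ| = (S − 1)/(S + 1) = (3.42 − 1)/(3.42 + 1) = 2.42/4.42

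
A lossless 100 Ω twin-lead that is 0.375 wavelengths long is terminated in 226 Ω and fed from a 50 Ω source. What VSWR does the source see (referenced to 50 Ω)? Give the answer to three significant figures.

βl = 2π × 0.375 = 135°
tan(βl) = -1
Z_in = Z_0·(Z_L + jZ_0·tanβl)/(Z_0 + jZ_L·tanβl) = 74 + j67.3 Ω
Γ_s = (Z_in − Z_s)/(Z_in + Z_s) = (24 + j67.3)/(124 + j67.3), |Γ_s| = 0.506
VSWR = (1 + |Γ_s|)/(1 − |Γ_s|)

VSWR ≈ 3.05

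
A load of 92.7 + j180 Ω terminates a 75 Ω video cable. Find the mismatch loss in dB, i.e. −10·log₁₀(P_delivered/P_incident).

mismatch loss ≈ 3.38 dB

Γ = (17.7 + j180)/(167.7 + j180), |Γ| = 0.735
|Γ|² = 0.541, so P_del/P_inc = 1 − |Γ|² = 0.459
ML = −10·log₁₀(1 − |Γ|²)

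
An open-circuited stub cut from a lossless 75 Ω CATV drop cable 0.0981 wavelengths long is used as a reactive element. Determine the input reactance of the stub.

βl = 2π × 0.0981 = 35.3°
tan(βl) = 0.708
For an open-circuited stub, Z_in = −jZ_0·cot(βl) = −jZ_0/tan(βl)

X_in ≈ -106 Ω (capacitive)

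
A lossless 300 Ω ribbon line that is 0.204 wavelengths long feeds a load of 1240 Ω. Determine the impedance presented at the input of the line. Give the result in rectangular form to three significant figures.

Z_in ≈ 78.6 − j83.6 Ω

βl = 2π × 0.204 = 73.4°
tan(βl) = tan(73.4°) = 3.36
Z_in = Z_0·(Z_L + jZ_0·tanβl)/(Z_0 + jZ_L·tanβl)
     = 300·(1240 + j1010)/(300 + j4170)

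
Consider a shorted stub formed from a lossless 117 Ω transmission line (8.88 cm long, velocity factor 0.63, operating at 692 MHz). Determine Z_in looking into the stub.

λ = v/f = 0.63·c / 692 MHz = 0.273 m
βl = 2π·l/λ = 2π × 0.325 = 117°
tan(βl) = -1.96
For a shorted stub, Z_in = jZ_0·tan(βl)

Z_in ≈ −j229 Ω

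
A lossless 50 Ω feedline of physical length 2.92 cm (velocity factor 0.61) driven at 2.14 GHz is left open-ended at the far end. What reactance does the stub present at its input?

λ = v/f = 0.61·c / 2.14 GHz = 0.0855 m
βl = 2π·l/λ = 2π × 0.341 = 123°
tan(βl) = -1.54
For an open-ended stub, Z_in = −jZ_0·cot(βl) = −jZ_0/tan(βl)

X_in ≈ 32.4 Ω (inductive)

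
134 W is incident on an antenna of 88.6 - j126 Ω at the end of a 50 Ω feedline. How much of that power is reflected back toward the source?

P_reflected ≈ 66.3 W

|Γ| = |(38.6 − j126)/(138.6 − j126)| = 0.704
|Γ|² = 0.495
P_refl = |Γ|²·P_inc = 66.3 W, P_del = (1 − |Γ|²)·P_inc = 67.7 W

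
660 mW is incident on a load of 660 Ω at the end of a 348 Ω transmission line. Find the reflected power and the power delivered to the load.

P_reflected ≈ 63.2 mW; P_delivered ≈ 597 mW

Γ = (660 − 348)/(660 + 348) = 0.31
|Γ|² = 0.0958
P_refl = |Γ|²·P_inc = 63.2 mW, P_del = (1 − |Γ|²)·P_inc = 597 mW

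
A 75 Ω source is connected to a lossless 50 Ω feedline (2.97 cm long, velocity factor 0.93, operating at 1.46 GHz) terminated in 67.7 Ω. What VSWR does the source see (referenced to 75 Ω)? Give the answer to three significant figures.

VSWR ≈ 1.81

λ = v/f = 0.93·c / 1.46 GHz = 0.191 m
βl = 2π·l/λ = 2π × 0.155 = 56°
tan(βl) = 1.48
Z_in = Z_0·(Z_L + jZ_0·tanβl)/(Z_0 + jZ_L·tanβl) = 43.1 − j12.3 Ω
Γ_s = (Z_in − Z_s)/(Z_in + Z_s) = (-31.9 − j12.3)/(118 − j12.3), |Γ_s| = 0.288
VSWR = (1 + |Γ_s|)/(1 − |Γ_s|)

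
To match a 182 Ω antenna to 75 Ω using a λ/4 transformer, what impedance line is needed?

Z_qwt = √(Z_0·R_L) = √(75 × 182) = √13650

Z_qwt ≈ 117 Ω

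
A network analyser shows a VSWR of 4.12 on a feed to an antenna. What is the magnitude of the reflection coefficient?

|Γ| ≈ 0.609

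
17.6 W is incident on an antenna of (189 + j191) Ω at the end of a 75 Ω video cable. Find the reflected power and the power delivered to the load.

P_reflected ≈ 8.2 W; P_delivered ≈ 9.4 W

|Γ| = |(114 + j191)/(264 + j191)| = 0.683
|Γ|² = 0.466
P_refl = |Γ|²·P_inc = 8.2 W, P_del = (1 − |Γ|²)·P_inc = 9.4 W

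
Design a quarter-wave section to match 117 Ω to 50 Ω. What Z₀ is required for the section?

Z_qwt ≈ 76.5 Ω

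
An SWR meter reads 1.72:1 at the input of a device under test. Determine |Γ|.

|Γ| = (S − 1)/(S + 1) = (1.72 − 1)/(1.72 + 1) = 0.72/2.72

|Γ| ≈ 0.265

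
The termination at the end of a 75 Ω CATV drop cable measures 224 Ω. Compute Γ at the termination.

Γ = (Z_L − Z_0)/(Z_L + Z_0) = (224 − 75)/(224 + 75) = 149/299

Γ = 0.498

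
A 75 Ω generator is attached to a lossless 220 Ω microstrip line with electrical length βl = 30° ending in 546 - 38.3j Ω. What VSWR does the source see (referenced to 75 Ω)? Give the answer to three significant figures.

tan(βl) = 0.577
Z_in = Z_0·(Z_L + jZ_0·tanβl)/(Z_0 + jZ_L·tanβl) = 223 − j210 Ω
Γ_s = (Z_in − Z_s)/(Z_in + Z_s) = (148 − j210)/(298 − j210), |Γ_s| = 0.704
VSWR = (1 + |Γ_s|)/(1 − |Γ_s|)

VSWR ≈ 5.77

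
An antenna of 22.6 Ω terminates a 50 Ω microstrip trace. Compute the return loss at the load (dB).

RL ≈ 8.46 dB

Γ = (22.6 − 50)/(22.6 + 50) = -0.377
RL = −20·log₁₀|Γ| = −20·log₁₀(0.377)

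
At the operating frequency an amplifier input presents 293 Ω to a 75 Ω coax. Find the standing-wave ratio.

For a purely resistive load, VSWR = R_L/Z_0 or Z_0/R_L (whichever > 1) = 293/75

VSWR ≈ 3.91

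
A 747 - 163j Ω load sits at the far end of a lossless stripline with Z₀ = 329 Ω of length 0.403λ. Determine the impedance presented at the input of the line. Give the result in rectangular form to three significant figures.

Z_in ≈ 378 + j315 Ω

βl = 2π × 0.403 = 145°
tan(βl) = tan(145°) = -0.698
Z_in = Z_0·(Z_L + jZ_0·tanβl)/(Z_0 + jZ_L·tanβl)
     = 329·(747 − j393)/(215 − j522)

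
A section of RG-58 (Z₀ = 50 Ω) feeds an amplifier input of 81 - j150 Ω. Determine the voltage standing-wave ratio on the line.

Γ = (Z_L − Z_0)/(Z_L + Z_0) = (31 − j150)/(131 − j150)
|Γ| = 153/199 = 0.769
VSWR = (1 + |Γ|)/(1 − |Γ|) = 1.77/0.231

VSWR ≈ 7.66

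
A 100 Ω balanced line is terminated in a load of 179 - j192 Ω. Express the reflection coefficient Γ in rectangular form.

Γ = (Z_L − Z_0)/(Z_L + Z_0) = (79 − j192)/(279 − j192)

Γ ≈ 0.514 − j0.335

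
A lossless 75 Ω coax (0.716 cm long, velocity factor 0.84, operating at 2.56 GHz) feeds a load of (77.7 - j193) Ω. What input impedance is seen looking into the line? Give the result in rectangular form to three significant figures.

Z_in ≈ 17.9 − j72.9 Ω

λ = v/f = 0.84·c / 2.56 GHz = 0.0984 m
βl = 2π·l/λ = 2π × 0.0727 = 26.2°
tan(βl) = tan(26.2°) = 0.492
Z_in = Z_0·(Z_L + jZ_0·tanβl)/(Z_0 + jZ_L·tanβl)
     = 75·(77.7 − j156)/(170 + j38.2)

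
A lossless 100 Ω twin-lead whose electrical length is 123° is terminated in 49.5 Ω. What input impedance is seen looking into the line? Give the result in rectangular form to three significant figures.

Z_in ≈ 106 − j73.5 Ω

tan(βl) = tan(123°) = -1.54
Z_in = Z_0·(Z_L + jZ_0·tanβl)/(Z_0 + jZ_L·tanβl)
     = 100·(49.5 − j154)/(100 − j76.2)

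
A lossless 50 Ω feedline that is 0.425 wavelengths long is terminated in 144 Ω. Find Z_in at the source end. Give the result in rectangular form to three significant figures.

βl = 2π × 0.425 = 153°
tan(βl) = tan(153°) = -0.51
Z_in = Z_0·(Z_L + jZ_0·tanβl)/(Z_0 + jZ_L·tanβl)
     = 50·(144 − j25.5)/(50 − j73.4)

Z_in ≈ 57.5 + j58.9 Ω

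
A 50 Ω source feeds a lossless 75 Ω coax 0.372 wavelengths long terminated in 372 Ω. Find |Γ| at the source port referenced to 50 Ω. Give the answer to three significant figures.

βl = 2π × 0.372 = 134°
tan(βl) = -1.04
Z_in = Z_0·(Z_L + jZ_0·tanβl)/(Z_0 + jZ_L·tanβl) = 28.1 + j66.8 Ω
Γ_s = (Z_in − Z_s)/(Z_in + Z_s) = (-21.9 + j66.8)/(78.1 + j66.8), |Γ_s| = 0.684

|Γ| ≈ 0.684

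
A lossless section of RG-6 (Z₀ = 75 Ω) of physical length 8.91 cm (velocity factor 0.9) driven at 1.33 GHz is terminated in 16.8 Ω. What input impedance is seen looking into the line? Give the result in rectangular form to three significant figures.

Z_in ≈ 19.4 − j28.5 Ω

λ = v/f = 0.9·c / 1.33 GHz = 0.203 m
βl = 2π·l/λ = 2π × 0.439 = 158°
tan(βl) = tan(158°) = -0.404
Z_in = Z_0·(Z_L + jZ_0·tanβl)/(Z_0 + jZ_L·tanβl)
     = 75·(16.8 − j30.3)/(75 − j6.79)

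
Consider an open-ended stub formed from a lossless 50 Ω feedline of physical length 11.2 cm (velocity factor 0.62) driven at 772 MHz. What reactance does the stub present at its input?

X_in ≈ 223 Ω (inductive)

λ = v/f = 0.62·c / 772 MHz = 0.241 m
βl = 2π·l/λ = 2π × 0.465 = 167°
tan(βl) = -0.224
For an open-ended stub, Z_in = −jZ_0·cot(βl) = −jZ_0/tan(βl)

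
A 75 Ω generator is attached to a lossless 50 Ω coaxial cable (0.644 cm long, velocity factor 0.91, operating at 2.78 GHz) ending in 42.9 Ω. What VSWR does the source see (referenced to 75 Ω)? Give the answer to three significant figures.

λ = v/f = 0.91·c / 2.78 GHz = 0.0982 m
βl = 2π·l/λ = 2π × 0.0656 = 23.6°
tan(βl) = 0.437
Z_in = Z_0·(Z_L + jZ_0·tanβl)/(Z_0 + jZ_L·tanβl) = 44.8 + j5.05 Ω
Γ_s = (Z_in − Z_s)/(Z_in + Z_s) = (-30.2 + j5.05)/(120 + j5.05), |Γ_s| = 0.255
VSWR = (1 + |Γ_s|)/(1 − |Γ_s|)

VSWR ≈ 1.69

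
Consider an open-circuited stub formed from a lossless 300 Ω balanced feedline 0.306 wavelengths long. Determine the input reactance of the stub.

X_in ≈ 110 Ω (inductive)

βl = 2π × 0.306 = 110°
tan(βl) = -2.72
For an open-circuited stub, Z_in = −jZ_0·cot(βl) = −jZ_0/tan(βl)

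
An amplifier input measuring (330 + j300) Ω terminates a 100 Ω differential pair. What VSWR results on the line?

Γ = (Z_L − Z_0)/(Z_L + Z_0) = (230 + j300)/(430 + j300)
|Γ| = 378/524 = 0.721
VSWR = (1 + |Γ|)/(1 − |Γ|) = 1.72/0.279

VSWR ≈ 6.17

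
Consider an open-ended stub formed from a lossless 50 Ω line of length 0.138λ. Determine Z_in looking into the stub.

βl = 2π × 0.138 = 49.7°
tan(βl) = 1.18
For an open-ended stub, Z_in = −jZ_0·cot(βl) = −jZ_0/tan(βl)

Z_in ≈ −j42.4 Ω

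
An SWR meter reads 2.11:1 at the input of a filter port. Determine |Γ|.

|Γ| = (S − 1)/(S + 1) = (2.11 − 1)/(2.11 + 1) = 1.11/3.11

|Γ| ≈ 0.357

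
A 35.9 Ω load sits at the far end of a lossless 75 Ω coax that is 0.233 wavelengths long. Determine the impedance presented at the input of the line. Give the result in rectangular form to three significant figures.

βl = 2π × 0.233 = 83.9°
tan(βl) = tan(83.9°) = 9.33
Z_in = Z_0·(Z_L + jZ_0·tanβl)/(Z_0 + jZ_L·tanβl)
     = 75·(35.9 + j699)/(75 + j335)

Z_in ≈ 151 + j25.8 Ω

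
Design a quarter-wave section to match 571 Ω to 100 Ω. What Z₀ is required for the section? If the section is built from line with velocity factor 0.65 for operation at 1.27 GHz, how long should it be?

Z_qwt ≈ 239 Ω; length ≈ 3.84 cm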